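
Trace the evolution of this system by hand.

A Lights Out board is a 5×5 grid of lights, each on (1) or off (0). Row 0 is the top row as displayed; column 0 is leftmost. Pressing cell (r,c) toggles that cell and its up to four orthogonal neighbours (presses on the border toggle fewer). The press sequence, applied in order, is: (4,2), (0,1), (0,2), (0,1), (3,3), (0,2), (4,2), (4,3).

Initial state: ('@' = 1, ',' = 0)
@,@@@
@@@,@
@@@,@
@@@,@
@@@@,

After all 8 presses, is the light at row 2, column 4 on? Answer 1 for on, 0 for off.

1

[0] @,@@@
@@@,@
@@@,@
@@@,@
@@@@,
[1] @,@@@
@@@,@
@@@,@
@@,,@
@,,,,
[2] ,@,@@
@,@,@
@@@,@
@@,,@
@,,,,
[3] ,,@,@
@,,,@
@@@,@
@@,,@
@,,,,
[4] @@,,@
@@,,@
@@@,@
@@,,@
@,,,,
[5] @@,,@
@@,,@
@@@@@
@@@@,
@,,@,
[6] @,@@@
@@@,@
@@@@@
@@@@,
@,,@,
[7] @,@@@
@@@,@
@@@@@
@@,@,
@@@,,
[8] @,@@@
@@@,@
@@@@@
@@,,,
@@,@@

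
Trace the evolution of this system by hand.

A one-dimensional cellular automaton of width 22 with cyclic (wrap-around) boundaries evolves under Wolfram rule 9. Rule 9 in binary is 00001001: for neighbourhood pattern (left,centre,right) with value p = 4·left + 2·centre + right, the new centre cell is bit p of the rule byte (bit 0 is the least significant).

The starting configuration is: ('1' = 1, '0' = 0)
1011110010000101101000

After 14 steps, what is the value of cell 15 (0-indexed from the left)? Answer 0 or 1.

step 0: 1011110010000101101000
step 1: 0010000000110001000010
step 2: 1000111110100100011000
step 3: 0010100000000001010010
step 4: 1000001111111100000000
step 5: 0011101000000001111110
step 6: 1010000011111101000000
step 7: 0000111010000000011110
step 8: 1110100000111111010000
step 9: 1000001110100000000110
step 10: 0011101000001111110100
step 11: 1010000011101000000001
step 12: 0000111010000011111101
step 13: 0110100000111010000000
step 14: 0100001110100000111111

0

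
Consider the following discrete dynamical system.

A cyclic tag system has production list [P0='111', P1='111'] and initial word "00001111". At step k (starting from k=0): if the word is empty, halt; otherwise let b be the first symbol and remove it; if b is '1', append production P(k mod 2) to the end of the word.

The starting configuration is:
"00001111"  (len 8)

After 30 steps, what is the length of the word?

gen 0: "00001111"  (len 8)
gen 1: "0001111"  (len 7)
gen 2: "001111"  (len 6)
gen 3: "01111"  (len 5)
gen 4: "1111"  (len 4)
gen 5: "111111"  (len 6)
gen 6: "11111111"  (len 8)
gen 7: "1111111111"  (len 10)
gen 8: "111111111111"  (len 12)
gen 9: "11111111111111"  (len 14)
gen 10: "1111111111111111"  (len 16)
gen 11: "111111111111111111"  (len 18)
gen 12: "11111111111111111111"  (len 20)
gen 13: "1111111111111111111111"  (len 22)
gen 14: "111111111111111111111111"  (len 24)
gen 15: "11111111111111111111111111"  (len 26)
gen 16: "1111111111111111111111111111"  (len 28)
gen 17: "111111111111111111111111111111"  (len 30)
gen 18: "11111111111111111111111111111111"  (len 32)
gen 19: "1111111111111111111111111111111111"  (len 34)
gen 20: "111111111111111111111111111111111111"  (len 36)
gen 21: "11111111111111111111111111111111111111"  (len 38)
gen 22: "1111111111111111111111111111111111111111"  (len 40)
gen 23: "111111111111111111111111111111111111111111"  (len 42)
gen 24: "11111111111111111111111111111111111111111111"  (len 44)
gen 25: "1111111111111111111111111111111111111111111111"  (len 46)
gen 26: "111111111111111111111111111111111111111111111111"  (len 48)
gen 27: "11111111111111111111111111111111111111111111111111"  (len 50)
gen 28: "1111111111111111111111111111111111111111111111111111"  (len 52)
gen 29: "111111111111111111111111111111111111111111111111111111"  (len 54)
gen 30: "11111111111111111111111111111111111111111111111111111111"  (len 56)

56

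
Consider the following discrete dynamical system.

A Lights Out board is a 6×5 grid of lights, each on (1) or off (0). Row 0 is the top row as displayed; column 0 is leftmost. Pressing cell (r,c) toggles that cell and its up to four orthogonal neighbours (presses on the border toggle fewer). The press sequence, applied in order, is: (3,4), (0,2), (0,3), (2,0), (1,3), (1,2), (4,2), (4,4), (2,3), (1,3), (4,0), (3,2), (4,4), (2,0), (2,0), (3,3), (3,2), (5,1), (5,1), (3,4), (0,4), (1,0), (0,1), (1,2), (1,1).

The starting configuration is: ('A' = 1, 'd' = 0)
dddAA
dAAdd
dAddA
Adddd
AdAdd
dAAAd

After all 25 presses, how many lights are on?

13

gen 0: dddAA
dAAdd
dAddA
Adddd
AdAdd
dAAAd
gen 1: dddAA
dAAdd
dAddd
AddAA
AdAdA
dAAAd
gen 2: dAAdA
dAddd
dAddd
AddAA
AdAdA
dAAAd
gen 3: dAdAd
dAdAd
dAddd
AddAA
AdAdA
dAAAd
gen 4: dAdAd
AAdAd
Adddd
dddAA
AdAdA
dAAAd
gen 5: dAddd
AAAdA
AddAd
dddAA
AdAdA
dAAAd
gen 6: dAAdd
AddAA
AdAAd
dddAA
AdAdA
dAAAd
gen 7: dAAdd
AddAA
AdAAd
ddAAA
AAdAA
dAdAd
gen 8: dAAdd
AddAA
AdAAd
ddAAd
AAddd
dAdAA
gen 9: dAAdd
AdddA
AdddA
ddAdd
AAddd
dAdAA
gen 10: dAAAd
AdAAd
AddAA
ddAdd
AAddd
dAdAA
gen 11: dAAAd
AdAAd
AddAA
AdAdd
ddddd
AAdAA
gen 12: dAAAd
AdAAd
AdAAA
AAdAd
ddAdd
AAdAA
gen 13: dAAAd
AdAAd
AdAAA
AAdAA
ddAAA
AAdAd
gen 14: dAAAd
ddAAd
dAAAA
dAdAA
ddAAA
AAdAd
gen 15: dAAAd
AdAAd
AdAAA
AAdAA
ddAAA
AAdAd
gen 16: dAAAd
AdAAd
AdAdA
AAAdd
ddAdA
AAdAd
gen 17: dAAAd
AdAAd
AdddA
AddAd
ddddA
AAdAd
gen 18: dAAAd
AdAAd
AdddA
AddAd
dAddA
ddAAd
gen 19: dAAAd
AdAAd
AdddA
AddAd
ddddA
AAdAd
gen 20: dAAAd
AdAAd
Adddd
AdddA
ddddd
AAdAd
gen 21: dAAdA
AdAAA
Adddd
AdddA
ddddd
AAdAd
gen 22: AAAdA
dAAAA
ddddd
AdddA
ddddd
AAdAd
gen 23: ddddA
ddAAA
ddddd
AdddA
ddddd
AAdAd
gen 24: ddAdA
dAddA
ddAdd
AdddA
ddddd
AAdAd
gen 25: dAAdA
AdAdA
dAAdd
AdddA
ddddd
AAdAd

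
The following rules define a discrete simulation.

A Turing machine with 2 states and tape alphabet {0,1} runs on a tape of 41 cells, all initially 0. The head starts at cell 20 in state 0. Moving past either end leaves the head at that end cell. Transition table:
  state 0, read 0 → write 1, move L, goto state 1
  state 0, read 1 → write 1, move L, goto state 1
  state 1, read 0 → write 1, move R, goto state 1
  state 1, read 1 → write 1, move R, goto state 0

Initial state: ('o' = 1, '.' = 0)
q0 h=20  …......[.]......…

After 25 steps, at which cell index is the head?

21

t=0: q0 h=20  …......[.]......…
t=1: q1 h=19  …......[.]o.....…
t=2: q1 h=20  ….....o[o]......…
t=3: q0 h=21  …....oo[.]......…
t=4: q1 h=20  ….....o[o]o.....…
t=5: q0 h=21  …....oo[o]......…
t=6: q1 h=20  ….....o[o]o.....…
t=7: q0 h=21  …....oo[o]......…
t=8: q1 h=20  ….....o[o]o.....…
t=9: q0 h=21  …....oo[o]......…
t=10: q1 h=20  ….....o[o]o.....…
t=11: q0 h=21  …....oo[o]......…
t=12: q1 h=20  ….....o[o]o.....…
t=13: q0 h=21  …....oo[o]......…
t=14: q1 h=20  ….....o[o]o.....…
t=15: q0 h=21  …....oo[o]......…
t=16: q1 h=20  ….....o[o]o.....…
t=17: q0 h=21  …....oo[o]......…
t=18: q1 h=20  ….....o[o]o.....…
t=19: q0 h=21  …....oo[o]......…
t=20: q1 h=20  ….....o[o]o.....…
t=21: q0 h=21  …....oo[o]......…
t=22: q1 h=20  ….....o[o]o.....…
t=23: q0 h=21  …....oo[o]......…
t=24: q1 h=20  ….....o[o]o.....…
t=25: q0 h=21  …....oo[o]......…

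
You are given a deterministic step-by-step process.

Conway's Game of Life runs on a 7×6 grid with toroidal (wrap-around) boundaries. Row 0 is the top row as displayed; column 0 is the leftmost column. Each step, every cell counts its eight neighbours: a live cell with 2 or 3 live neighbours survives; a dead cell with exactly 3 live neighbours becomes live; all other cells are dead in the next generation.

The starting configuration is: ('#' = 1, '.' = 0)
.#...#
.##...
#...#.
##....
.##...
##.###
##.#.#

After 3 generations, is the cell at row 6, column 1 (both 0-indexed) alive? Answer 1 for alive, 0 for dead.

gen 0: .#...#
.##...
#...#.
##....
.##...
##.###
##.#.#
gen 1: ....##
.##..#
#.#..#
#.#..#
...##.
...#..
...#..
gen 2: #.####
.###..
..###.
#.#...
..####
..##..
...#..
gen 3: #....#
#.....
....#.
......
....##
......
.#...#

1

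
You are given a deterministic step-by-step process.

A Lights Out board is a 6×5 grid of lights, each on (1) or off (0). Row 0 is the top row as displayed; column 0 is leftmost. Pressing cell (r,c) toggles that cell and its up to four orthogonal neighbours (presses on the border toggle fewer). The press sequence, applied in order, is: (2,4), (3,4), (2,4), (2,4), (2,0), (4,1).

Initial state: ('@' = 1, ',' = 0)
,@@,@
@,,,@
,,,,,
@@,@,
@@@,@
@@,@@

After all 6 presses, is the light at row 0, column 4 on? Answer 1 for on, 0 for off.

1

t=0: ,@@,@
@,,,@
,,,,,
@@,@,
@@@,@
@@,@@
t=1: ,@@,@
@,,,,
,,,@@
@@,@@
@@@,@
@@,@@
t=2: ,@@,@
@,,,,
,,,@,
@@,,,
@@@,,
@@,@@
t=3: ,@@,@
@,,,@
,,,,@
@@,,@
@@@,,
@@,@@
t=4: ,@@,@
@,,,,
,,,@,
@@,,,
@@@,,
@@,@@
t=5: ,@@,@
,,,,,
@@,@,
,@,,,
@@@,,
@@,@@
t=6: ,@@,@
,,,,,
@@,@,
,,,,,
,,,,,
@,,@@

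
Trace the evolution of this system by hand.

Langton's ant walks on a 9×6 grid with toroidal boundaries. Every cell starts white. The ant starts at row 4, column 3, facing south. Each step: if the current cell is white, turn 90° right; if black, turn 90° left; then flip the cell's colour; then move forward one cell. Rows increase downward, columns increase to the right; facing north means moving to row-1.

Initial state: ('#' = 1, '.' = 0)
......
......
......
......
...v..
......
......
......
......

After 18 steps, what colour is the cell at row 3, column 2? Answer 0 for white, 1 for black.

gen 0: ......
......
......
......
...v..
......
......
......
......
gen 1: ......
......
......
......
..<#..
......
......
......
......
gen 2: ......
......
......
..^...
..##..
......
......
......
......
gen 3: ......
......
......
..#>..
..##..
......
......
......
......
gen 4: ......
......
......
..##..
..#v..
......
......
......
......
gen 5: ......
......
......
..##..
..#.>.
......
......
......
......
gen 6: ......
......
......
..##..
..#.#.
....v.
......
......
......
gen 7: ......
......
......
..##..
..#.#.
...<#.
......
......
......
gen 8: ......
......
......
..##..
..#^#.
...##.
......
......
......
gen 9: ......
......
......
..##..
..##>.
...##.
......
......
......
gen 10: ......
......
......
..##^.
..##..
...##.
......
......
......
gen 11: ......
......
......
..###>
..##..
...##.
......
......
......
gen 12: ......
......
......
..####
..##.v
...##.
......
......
......
gen 13: ......
......
......
..####
..##<#
...##.
......
......
......
gen 14: ......
......
......
..##^#
..####
...##.
......
......
......
gen 15: ......
......
......
..#<.#
..####
...##.
......
......
......
gen 16: ......
......
......
..#..#
..#v##
...##.
......
......
......
gen 17: ......
......
......
..#..#
..#.>#
...##.
......
......
......
gen 18: ......
......
......
..#.^#
..#..#
...##.
......
......
......

1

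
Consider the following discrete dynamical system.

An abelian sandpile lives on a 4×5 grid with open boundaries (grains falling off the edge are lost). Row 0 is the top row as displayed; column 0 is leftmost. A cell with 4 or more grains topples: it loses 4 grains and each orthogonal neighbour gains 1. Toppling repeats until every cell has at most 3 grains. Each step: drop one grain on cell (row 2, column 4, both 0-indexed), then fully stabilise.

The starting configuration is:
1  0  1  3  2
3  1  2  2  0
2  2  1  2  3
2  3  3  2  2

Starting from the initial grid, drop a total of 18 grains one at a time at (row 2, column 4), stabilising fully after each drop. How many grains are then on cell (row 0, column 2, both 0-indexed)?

[0] 1  0  1  3  2
3  1  2  2  0
2  2  1  2  3
2  3  3  2  2
[1] 1  0  1  3  2
3  1  2  2  1
2  2  1  3  0
2  3  3  2  3
[2] 1  0  1  3  2
3  1  2  2  1
2  2  1  3  1
2  3  3  2  3
[3] 1  0  1  3  2
3  1  2  2  1
2  2  1  3  2
2  3  3  2  3
[4] 1  0  1  3  2
3  1  2  2  1
2  2  1  3  3
2  3  3  2  3
[5] 1  0  1  3  2
3  1  2  3  2
2  3  3  1  2
3  0  1  1  1
[6] 1  0  1  3  2
3  1  2  3  2
2  3  3  1  3
3  0  1  1  1
[7] 1  0  1  3  2
3  1  2  3  3
2  3  3  2  0
3  0  1  1  2
[8] 1  0  1  3  2
3  1  2  3  3
2  3  3  2  1
3  0  1  1  2
[9] 1  0  1  3  2
3  1  2  3  3
2  3  3  2  2
3  0  1  1  2
[10] 1  0  1  3  2
3  1  2  3  3
2  3  3  2  3
3  0  1  1  2
[11] 1  0  3  1  0
3  3  0  3  2
3  0  2  1  2
3  1  2  2  3
[12] 1  0  3  1  0
3  3  0  3  2
3  0  2  1  3
3  1  2  2  3
[13] 1  0  3  1  0
3  3  0  3  3
3  0  2  2  1
3  1  2  3  0
[14] 1  0  3  1  0
3  3  0  3  3
3  0  2  2  2
3  1  2  3  0
[15] 1  0  3  1  0
3  3  0  3  3
3  0  2  2  3
3  1  2  3  0
[16] 1  0  3  2  1
3  3  1  1  1
3  0  3  1  2
3  1  3  0  2
[17] 1  0  3  2  1
3  3  1  1  1
3  0  3  1  3
3  1  3  0  2
[18] 1  0  3  2  1
3  3  1  1  2
3  0  3  2  0
3  1  3  0  3

3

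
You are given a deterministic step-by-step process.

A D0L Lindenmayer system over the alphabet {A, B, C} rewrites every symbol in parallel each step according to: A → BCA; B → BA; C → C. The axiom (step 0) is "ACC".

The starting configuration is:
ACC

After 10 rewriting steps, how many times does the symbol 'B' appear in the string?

gen 0: ACC
gen 1: BCACC
gen 2: BACBCACC
gen 3: BABCACBACBCACC
gen 4: BABCABACBCACBABCACBACBCACC
gen 5: BABCABACBCABABCACBACBCACBABCABACBCACBABCACBACBCACC
gen 6: BABCABACBCABABCACBACBCABABCABACBCACBABCACBACBCACBABCABACBCABABCACBACBCACBABCABACBCACBABCACBACBCACC
gen 7: BABCABACBCABABCACBACBCABABCABACBCACBABCACBACBCABABCABACBCA…CBACBCACBABCABACBCABABCACBACBCACBABCABACBCACBABCACBACBCACC  (len 194)
gen 8: BABCABACBCABABCACBACBCABABCABACBCACBABCACBACBCABABCABACBCA…CBACBCACBABCABACBCABABCACBACBCACBABCABACBCACBABCACBACBCACC  (len 386)
gen 9: BABCABACBCABABCACBACBCABABCABACBCACBABCACBACBCABABCABACBCA…CBACBCACBABCABACBCABABCACBACBCACBABCABACBCACBABCACBACBCACC  (len 770)
gen 10: BABCABACBCABABCACBACBCABABCABACBCACBABCACBACBCABABCABACBCA…CBACBCACBABCABACBCABABCACBACBCACBABCABACBCACBABCACBACBCACC  (len 1538)

512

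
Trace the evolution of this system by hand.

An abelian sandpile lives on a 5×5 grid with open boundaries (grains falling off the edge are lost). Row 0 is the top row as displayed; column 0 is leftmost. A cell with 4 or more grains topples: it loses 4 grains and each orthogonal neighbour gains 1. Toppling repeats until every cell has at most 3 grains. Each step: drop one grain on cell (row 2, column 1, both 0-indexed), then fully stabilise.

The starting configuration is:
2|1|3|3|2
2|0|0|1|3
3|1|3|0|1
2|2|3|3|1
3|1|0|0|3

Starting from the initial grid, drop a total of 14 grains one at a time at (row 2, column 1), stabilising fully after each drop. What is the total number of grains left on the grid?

t=0: 2|1|3|3|2
2|0|0|1|3
3|1|3|0|1
2|2|3|3|1
3|1|0|0|3
t=1: 2|1|3|3|2
2|0|0|1|3
3|2|3|0|1
2|2|3|3|1
3|1|0|0|3
t=2: 2|1|3|3|2
2|0|0|1|3
3|3|3|0|1
2|2|3|3|1
3|1|0|0|3
t=3: 2|1|3|3|2
3|1|1|1|3
1|3|1|2|1
1|1|2|0|2
0|3|1|1|3
t=4: 2|1|3|3|2
3|2|1|1|3
2|0|2|2|1
1|2|2|0|2
0|3|1|1|3
t=5: 2|1|3|3|2
3|2|1|1|3
2|1|2|2|1
1|2|2|0|2
0|3|1|1|3
t=6: 2|1|3|3|2
3|2|1|1|3
2|2|2|2|1
1|2|2|0|2
0|3|1|1|3
t=7: 2|1|3|3|2
3|2|1|1|3
2|3|2|2|1
1|2|2|0|2
0|3|1|1|3
t=8: 2|1|3|3|2
3|3|1|1|3
3|0|3|2|1
1|3|2|0|2
0|3|1|1|3
t=9: 2|1|3|3|2
3|3|1|1|3
3|1|3|2|1
1|3|2|0|2
0|3|1|1|3
t=10: 2|1|3|3|2
3|3|1|1|3
3|2|3|2|1
1|3|2|0|2
0|3|1|1|3
t=11: 2|1|3|3|2
3|3|1|1|3
3|3|3|2|1
1|3|2|0|2
0|3|1|1|3
t=12: 3|2|3|3|2
1|2|3|1|3
2|0|2|3|1
3|3|0|1|2
1|0|3|1|3
t=13: 3|2|3|3|2
1|2|3|1|3
2|1|2|3|1
3|3|0|1|2
1|0|3|1|3
t=14: 3|2|3|3|2
1|2|3|1|3
2|2|2|3|1
3|3|0|1|2
1|0|3|1|3

50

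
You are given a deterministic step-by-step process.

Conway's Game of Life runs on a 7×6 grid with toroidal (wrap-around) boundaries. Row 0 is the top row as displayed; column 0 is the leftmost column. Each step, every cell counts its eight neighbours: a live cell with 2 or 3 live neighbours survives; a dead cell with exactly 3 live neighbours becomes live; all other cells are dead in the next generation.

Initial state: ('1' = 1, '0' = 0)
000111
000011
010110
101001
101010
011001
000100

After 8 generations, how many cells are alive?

13

[0] 000111
000011
010110
101001
101010
011001
000100
[1] 000101
101000
011100
101000
001010
111011
100101
[2] 011101
100010
100100
000000
001010
001000
000100
[3] 111101
100010
000001
000100
000100
001000
010110
[4] 000000
001110
000011
000010
001100
001010
000011
[5] 000001
000111
000001
000011
001010
001011
000111
[6] 100000
100001
100100
000111
000000
001000
100100
[7] 110000
110001
100100
000111
000110
000000
010000
[8] 001001
001001
011100
001001
000101
000000
110000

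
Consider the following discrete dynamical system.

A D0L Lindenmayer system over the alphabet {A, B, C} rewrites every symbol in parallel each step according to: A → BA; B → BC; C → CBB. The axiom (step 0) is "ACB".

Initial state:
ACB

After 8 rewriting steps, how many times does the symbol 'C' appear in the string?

1273

t=0: ACB
t=1: BACBBBC
t=2: BCBACBBBCBCBCCBB
t=3: BCCBBBCBACBBBCBCBCCBBBCCBBBCCBBCBBBCBC
t=4: BCCBBCBBBCBCBCCBBBCBACBBBCBCBCCBBBCCBBBCCBBCBBBCBCBCCBBCBBBCBCBCCBBCBBBCBCCBBBCBCBCCBBBCCBB
t=5: BCCBBCBBBCBCCBBBCBCBCCBBBCCBBBCCBBCBBBCBCBCCBBBCBACBBBCBCB…CBBBCBCBCCBBBCCBBCBBBCBCBCCBBBCCBBBCCBBCBBBCBCBCCBBCBBBCBC  (len 219)
t=6: BCCBBCBBBCBCCBBBCBCBCCBBBCCBBCBBBCBCBCCBBBCCBBBCCBBCBBBCBC…BCCBBCBBBCBCCBBBCBCBCCBBBCCBBBCCBBCBBBCBCCBBBCBCBCCBBBCCBB  (len 528)
t=7: BCCBBCBBBCBCCBBBCBCBCCBBBCCBBCBBBCBCBCCBBBCCBBBCCBBCBBBCBC…CBBBCBCBCCBBBCCBBCBBBCBCBCCBBBCCBBBCCBBCBBBCBCBCCBBCBBBCBC  (len 1274)
t=8: BCCBBCBBBCBCCBBBCBCBCCBBBCCBBCBBBCBCBCCBBBCCBBBCCBBCBBBCBC…BCCBBCBBBCBCCBBBCBCBCCBBBCCBBBCCBBCBBBCBCCBBBCBCBCCBBBCCBB  (len 3075)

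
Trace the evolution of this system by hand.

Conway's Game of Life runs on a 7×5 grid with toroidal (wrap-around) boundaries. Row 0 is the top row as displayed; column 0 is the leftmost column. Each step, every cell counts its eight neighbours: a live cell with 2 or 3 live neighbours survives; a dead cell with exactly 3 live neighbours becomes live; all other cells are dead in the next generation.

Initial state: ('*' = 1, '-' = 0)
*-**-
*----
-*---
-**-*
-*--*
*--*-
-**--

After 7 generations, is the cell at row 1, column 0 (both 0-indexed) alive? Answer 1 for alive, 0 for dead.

k=0  *-**-
*----
-*---
-**-*
-*--*
*--*-
-**--
k=1  *-***
*-*-*
-**--
-***-
-*--*
*--**
*----
k=2  --*--
-----
----*
---*-
-*---
-*-*-
--*--
k=3  -----
-----
-----
-----
-----
-*---
-***-
k=4  --*--
-----
-----
-----
-----
-*---
-**--
k=5  -**--
-----
-----
-----
-----
-**--
-**--
k=6  -**--
-----
-----
-----
-----
-**--
*--*-
k=7  -**--
-----
-----
-----
-----
-**--
*--*-

0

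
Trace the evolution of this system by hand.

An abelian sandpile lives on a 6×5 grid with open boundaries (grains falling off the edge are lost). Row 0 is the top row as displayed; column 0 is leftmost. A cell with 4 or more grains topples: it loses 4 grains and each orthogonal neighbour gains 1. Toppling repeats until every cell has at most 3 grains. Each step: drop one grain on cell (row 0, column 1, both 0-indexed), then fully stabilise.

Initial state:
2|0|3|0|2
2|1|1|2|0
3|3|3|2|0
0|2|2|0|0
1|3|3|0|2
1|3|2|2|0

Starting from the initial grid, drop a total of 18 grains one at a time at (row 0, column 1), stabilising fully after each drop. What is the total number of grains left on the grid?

gen 0: 2|0|3|0|2
2|1|1|2|0
3|3|3|2|0
0|2|2|0|0
1|3|3|0|2
1|3|2|2|0
gen 1: 2|1|3|0|2
2|1|1|2|0
3|3|3|2|0
0|2|2|0|0
1|3|3|0|2
1|3|2|2|0
gen 2: 2|2|3|0|2
2|1|1|2|0
3|3|3|2|0
0|2|2|0|0
1|3|3|0|2
1|3|2|2|0
gen 3: 2|3|3|0|2
2|1|1|2|0
3|3|3|2|0
0|2|2|0|0
1|3|3|0|2
1|3|2|2|0
gen 4: 3|1|0|1|2
2|2|2|2|0
3|3|3|2|0
0|2|2|0|0
1|3|3|0|2
1|3|2|2|0
gen 5: 3|2|0|1|2
2|2|2|2|0
3|3|3|2|0
0|2|2|0|0
1|3|3|0|2
1|3|2|2|0
gen 6: 3|3|0|1|2
2|2|2|2|0
3|3|3|2|0
0|2|2|0|0
1|3|3|0|2
1|3|2|2|0
gen 7: 0|1|1|1|2
3|3|2|2|0
3|3|3|2|0
0|2|2|0|0
1|3|3|0|2
1|3|2|2|0
gen 8: 0|2|1|1|2
3|3|2|2|0
3|3|3|2|0
0|2|2|0|0
1|3|3|0|2
1|3|2|2|0
gen 9: 0|3|1|1|2
3|3|2|2|0
3|3|3|2|0
0|2|2|0|0
1|3|3|0|2
1|3|2|2|0
gen 10: 2|1|3|1|2
1|3|0|3|0
1|2|1|3|0
1|3|3|0|0
1|3|3|0|2
1|3|2|2|0
gen 11: 2|2|3|1|2
1|3|0|3|0
1|2|1|3|0
1|3|3|0|0
1|3|3|0|2
1|3|2|2|0
gen 12: 2|3|3|1|2
1|3|0|3|0
1|2|1|3|0
1|3|3|0|0
1|3|3|0|2
1|3|2|2|0
gen 13: 3|2|0|2|2
2|0|2|3|0
1|3|1|3|0
1|3|3|0|0
1|3|3|0|2
1|3|2|2|0
gen 14: 3|3|0|2|2
2|0|2|3|0
1|3|1|3|0
1|3|3|0|0
1|3|3|0|2
1|3|2|2|0
gen 15: 0|1|1|2|2
3|1|2|3|0
1|3|1|3|0
1|3|3|0|0
1|3|3|0|2
1|3|2|2|0
gen 16: 0|2|1|2|2
3|1|2|3|0
1|3|1|3|0
1|3|3|0|0
1|3|3|0|2
1|3|2|2|0
gen 17: 0|3|1|2|2
3|1|2|3|0
1|3|1|3|0
1|3|3|0|0
1|3|3|0|2
1|3|2|2|0
gen 18: 1|0|2|2|2
3|2|2|3|0
1|3|1|3|0
1|3|3|0|0
1|3|3|0|2
1|3|2|2|0

49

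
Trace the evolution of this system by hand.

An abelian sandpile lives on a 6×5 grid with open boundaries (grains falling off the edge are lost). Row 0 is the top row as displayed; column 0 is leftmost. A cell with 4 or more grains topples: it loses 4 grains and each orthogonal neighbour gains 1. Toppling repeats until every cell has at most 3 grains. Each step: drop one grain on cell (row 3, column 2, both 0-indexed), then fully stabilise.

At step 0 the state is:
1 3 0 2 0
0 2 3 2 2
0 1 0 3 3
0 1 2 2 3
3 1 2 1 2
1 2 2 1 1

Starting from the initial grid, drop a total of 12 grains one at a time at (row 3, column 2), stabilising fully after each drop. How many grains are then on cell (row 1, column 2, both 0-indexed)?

step 0: 1 3 0 2 0
0 2 3 2 2
0 1 0 3 3
0 1 2 2 3
3 1 2 1 2
1 2 2 1 1
step 1: 1 3 0 2 0
0 2 3 2 2
0 1 0 3 3
0 1 3 2 3
3 1 2 1 2
1 2 2 1 1
step 2: 1 3 0 2 0
0 2 3 2 2
0 1 1 3 3
0 2 0 3 3
3 1 3 1 2
1 2 2 1 1
step 3: 1 3 0 2 0
0 2 3 2 2
0 1 1 3 3
0 2 1 3 3
3 1 3 1 2
1 2 2 1 1
step 4: 1 3 0 2 0
0 2 3 2 2
0 1 1 3 3
0 2 2 3 3
3 1 3 1 2
1 2 2 1 1
step 5: 1 3 0 2 0
0 2 3 2 2
0 1 1 3 3
0 2 3 3 3
3 1 3 1 2
1 2 2 1 1
step 6: 1 3 0 2 0
0 2 3 3 3
0 1 3 1 1
0 3 2 2 1
3 2 0 3 3
1 2 3 1 1
step 7: 1 3 0 2 0
0 2 3 3 3
0 1 3 1 1
0 3 3 2 1
3 2 0 3 3
1 2 3 1 1
step 8: 1 3 1 3 1
0 3 1 1 0
0 3 1 3 2
1 0 2 3 1
3 3 1 3 3
1 2 3 1 1
step 9: 1 3 1 3 1
0 3 1 1 0
0 3 1 3 2
1 0 3 3 1
3 3 1 3 3
1 2 3 1 1
step 10: 1 3 1 3 1
0 3 1 2 0
0 3 3 0 3
1 1 1 2 3
3 3 3 1 0
1 2 3 2 2
step 11: 1 3 1 3 1
0 3 1 2 0
0 3 3 0 3
1 1 2 2 3
3 3 3 1 0
1 2 3 2 2
step 12: 1 3 1 3 1
0 3 1 2 0
0 3 3 0 3
1 1 3 2 3
3 3 3 1 0
1 2 3 2 2

1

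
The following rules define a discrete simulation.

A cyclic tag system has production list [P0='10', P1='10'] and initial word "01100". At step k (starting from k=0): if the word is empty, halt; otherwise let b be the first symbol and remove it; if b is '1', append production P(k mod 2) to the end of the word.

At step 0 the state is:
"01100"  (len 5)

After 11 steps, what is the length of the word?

4

gen 0: "01100"  (len 5)
gen 1: "1100"  (len 4)
gen 2: "10010"  (len 5)
gen 3: "001010"  (len 6)
gen 4: "01010"  (len 5)
gen 5: "1010"  (len 4)
gen 6: "01010"  (len 5)
gen 7: "1010"  (len 4)
gen 8: "01010"  (len 5)
gen 9: "1010"  (len 4)
gen 10: "01010"  (len 5)
gen 11: "1010"  (len 4)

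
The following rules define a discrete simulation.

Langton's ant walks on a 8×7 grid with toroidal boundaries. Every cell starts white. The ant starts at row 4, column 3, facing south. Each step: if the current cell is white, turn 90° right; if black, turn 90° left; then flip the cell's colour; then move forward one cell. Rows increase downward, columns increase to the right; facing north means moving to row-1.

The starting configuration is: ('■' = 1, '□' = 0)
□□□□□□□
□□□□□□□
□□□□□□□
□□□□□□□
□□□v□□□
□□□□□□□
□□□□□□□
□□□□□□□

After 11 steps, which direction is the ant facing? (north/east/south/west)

east

gen 0: □□□□□□□
□□□□□□□
□□□□□□□
□□□□□□□
□□□v□□□
□□□□□□□
□□□□□□□
□□□□□□□
gen 1: □□□□□□□
□□□□□□□
□□□□□□□
□□□□□□□
□□<■□□□
□□□□□□□
□□□□□□□
□□□□□□□
gen 2: □□□□□□□
□□□□□□□
□□□□□□□
□□^□□□□
□□■■□□□
□□□□□□□
□□□□□□□
□□□□□□□
gen 3: □□□□□□□
□□□□□□□
□□□□□□□
□□■>□□□
□□■■□□□
□□□□□□□
□□□□□□□
□□□□□□□
gen 4: □□□□□□□
□□□□□□□
□□□□□□□
□□■■□□□
□□■v□□□
□□□□□□□
□□□□□□□
□□□□□□□
gen 5: □□□□□□□
□□□□□□□
□□□□□□□
□□■■□□□
□□■□>□□
□□□□□□□
□□□□□□□
□□□□□□□
gen 6: □□□□□□□
□□□□□□□
□□□□□□□
□□■■□□□
□□■□■□□
□□□□v□□
□□□□□□□
□□□□□□□
gen 7: □□□□□□□
□□□□□□□
□□□□□□□
□□■■□□□
□□■□■□□
□□□<■□□
□□□□□□□
□□□□□□□
gen 8: □□□□□□□
□□□□□□□
□□□□□□□
□□■■□□□
□□■^■□□
□□□■■□□
□□□□□□□
□□□□□□□
gen 9: □□□□□□□
□□□□□□□
□□□□□□□
□□■■□□□
□□■■>□□
□□□■■□□
□□□□□□□
□□□□□□□
gen 10: □□□□□□□
□□□□□□□
□□□□□□□
□□■■^□□
□□■■□□□
□□□■■□□
□□□□□□□
□□□□□□□
gen 11: □□□□□□□
□□□□□□□
□□□□□□□
□□■■■>□
□□■■□□□
□□□■■□□
□□□□□□□
□□□□□□□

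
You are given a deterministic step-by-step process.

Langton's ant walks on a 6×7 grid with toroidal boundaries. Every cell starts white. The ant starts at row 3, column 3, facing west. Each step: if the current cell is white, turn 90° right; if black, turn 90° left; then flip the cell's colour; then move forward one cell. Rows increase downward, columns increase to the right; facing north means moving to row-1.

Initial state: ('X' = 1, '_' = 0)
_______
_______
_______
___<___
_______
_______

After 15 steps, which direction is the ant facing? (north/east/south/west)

step 0: _______
_______
_______
___<___
_______
_______
step 1: _______
_______
___^___
___X___
_______
_______
step 2: _______
_______
___X>__
___X___
_______
_______
step 3: _______
_______
___XX__
___Xv__
_______
_______
step 4: _______
_______
___XX__
___<X__
_______
_______
step 5: _______
_______
___XX__
____X__
___v___
_______
step 6: _______
_______
___XX__
____X__
__<X___
_______
step 7: _______
_______
___XX__
__^_X__
__XX___
_______
step 8: _______
_______
___XX__
__X>X__
__XX___
_______
step 9: _______
_______
___XX__
__XXX__
__Xv___
_______
step 10: _______
_______
___XX__
__XXX__
__X_>__
_______
step 11: _______
_______
___XX__
__XXX__
__X_X__
____v__
step 12: _______
_______
___XX__
__XXX__
__X_X__
___<X__
step 13: _______
_______
___XX__
__XXX__
__X^X__
___XX__
step 14: _______
_______
___XX__
__XXX__
__XX>__
___XX__
step 15: _______
_______
___XX__
__XX^__
__XX___
___XX__

north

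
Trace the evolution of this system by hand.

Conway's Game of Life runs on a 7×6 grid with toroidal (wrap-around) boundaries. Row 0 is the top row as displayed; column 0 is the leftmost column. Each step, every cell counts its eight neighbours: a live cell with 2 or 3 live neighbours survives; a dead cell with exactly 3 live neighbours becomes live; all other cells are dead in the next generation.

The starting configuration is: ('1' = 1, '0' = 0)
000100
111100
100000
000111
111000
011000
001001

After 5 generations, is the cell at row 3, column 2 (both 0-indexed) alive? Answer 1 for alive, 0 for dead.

0

gen 0: 000100
111100
100000
000111
111000
011000
001001
gen 1: 100110
111100
100000
001111
100011
000100
011100
gen 2: 100011
101110
100000
010100
101000
110101
010000
gen 3: 101010
100110
100011
111000
000111
000001
011000
gen 4: 101010
100000
001010
011000
011111
101101
111101
gen 5: 001010
000000
001100
100001
000001
000000
000000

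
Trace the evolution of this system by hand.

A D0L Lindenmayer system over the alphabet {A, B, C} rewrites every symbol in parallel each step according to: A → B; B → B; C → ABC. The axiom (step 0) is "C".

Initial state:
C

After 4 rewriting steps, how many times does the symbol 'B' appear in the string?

0) C
1) ABC
2) BBABC
3) BBBBABC
4) BBBBBBABC

7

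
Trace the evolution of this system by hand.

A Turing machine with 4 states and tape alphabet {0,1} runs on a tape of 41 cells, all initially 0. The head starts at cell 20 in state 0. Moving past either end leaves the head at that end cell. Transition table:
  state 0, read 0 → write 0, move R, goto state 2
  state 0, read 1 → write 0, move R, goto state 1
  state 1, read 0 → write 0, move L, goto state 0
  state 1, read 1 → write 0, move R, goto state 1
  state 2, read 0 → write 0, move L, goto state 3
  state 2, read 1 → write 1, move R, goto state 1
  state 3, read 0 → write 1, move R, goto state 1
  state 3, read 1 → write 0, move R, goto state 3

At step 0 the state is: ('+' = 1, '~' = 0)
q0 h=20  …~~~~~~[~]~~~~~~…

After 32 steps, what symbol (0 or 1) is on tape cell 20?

0

0) q0 h=20  …~~~~~~[~]~~~~~~…
1) q2 h=21  …~~~~~~[~]~~~~~~…
2) q3 h=20  …~~~~~~[~]~~~~~~…
3) q1 h=21  …~~~~~+[~]~~~~~~…
4) q0 h=20  …~~~~~~[+]~~~~~~…
5) q1 h=21  …~~~~~~[~]~~~~~~…
6) q0 h=20  …~~~~~~[~]~~~~~~…
7) q2 h=21  …~~~~~~[~]~~~~~~…
8) q3 h=20  …~~~~~~[~]~~~~~~…
9) q1 h=21  …~~~~~+[~]~~~~~~…
10) q0 h=20  …~~~~~~[+]~~~~~~…
11) q1 h=21  …~~~~~~[~]~~~~~~…
12) q0 h=20  …~~~~~~[~]~~~~~~…
13) q2 h=21  …~~~~~~[~]~~~~~~…
14) q3 h=20  …~~~~~~[~]~~~~~~…
15) q1 h=21  …~~~~~+[~]~~~~~~…
16) q0 h=20  …~~~~~~[+]~~~~~~…
17) q1 h=21  …~~~~~~[~]~~~~~~…
18) q0 h=20  …~~~~~~[~]~~~~~~…
19) q2 h=21  …~~~~~~[~]~~~~~~…
20) q3 h=20  …~~~~~~[~]~~~~~~…
21) q1 h=21  …~~~~~+[~]~~~~~~…
22) q0 h=20  …~~~~~~[+]~~~~~~…
23) q1 h=21  …~~~~~~[~]~~~~~~…
24) q0 h=20  …~~~~~~[~]~~~~~~…
25) q2 h=21  …~~~~~~[~]~~~~~~…
26) q3 h=20  …~~~~~~[~]~~~~~~…
27) q1 h=21  …~~~~~+[~]~~~~~~…
28) q0 h=20  …~~~~~~[+]~~~~~~…
29) q1 h=21  …~~~~~~[~]~~~~~~…
30) q0 h=20  …~~~~~~[~]~~~~~~…
31) q2 h=21  …~~~~~~[~]~~~~~~…
32) q3 h=20  …~~~~~~[~]~~~~~~…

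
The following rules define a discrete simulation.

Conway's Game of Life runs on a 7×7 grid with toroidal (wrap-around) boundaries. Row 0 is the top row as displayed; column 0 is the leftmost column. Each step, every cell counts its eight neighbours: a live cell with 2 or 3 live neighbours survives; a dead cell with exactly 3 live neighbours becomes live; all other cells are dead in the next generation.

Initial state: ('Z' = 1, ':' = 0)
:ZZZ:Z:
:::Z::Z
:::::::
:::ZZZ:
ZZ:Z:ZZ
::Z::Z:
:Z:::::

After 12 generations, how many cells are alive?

3

k=0  :ZZZ:Z:
:::Z::Z
:::::::
:::ZZZ:
ZZ:Z:ZZ
::Z::Z:
:Z:::::
k=1  ZZ:ZZ::
:::ZZ::
:::Z:Z:
Z:ZZ:Z:
ZZ:Z:::
::Z:ZZ:
:Z:ZZ::
k=2  ZZ:::Z:
:::::Z:
:::::ZZ
Z::Z:::
Z::::Z:
Z::::Z:
ZZ:::::
k=3  ZZ:::::
Z:::ZZ:
::::ZZZ
Z:::ZZ:
ZZ::Z::
Z::::::
:::::::
k=4  ZZ::::Z
ZZ::Z::
Z::Z:::
ZZ:Z:::
ZZ::ZZ:
ZZ:::::
ZZ:::::
k=5  ::Z:::Z
::Z::::
:::ZZ:Z
:::Z:::
::::Z::
::Z::::
::Z::::
k=6  :ZZZ:::
::Z::Z:
::ZZZ::
:::Z:Z:
:::Z:::
:::Z:::
:ZZZ:::
k=7  ::::Z::
:::::::
::Z::Z:
:::::::
::ZZ:::
:::ZZ::
:Z::Z::
k=8  :::::::
:::::::
:::::::
::ZZ:::
::ZZZ::
::::Z::
::::ZZ:
k=9  :::::::
:::::::
:::::::
::Z:Z::
::Z:Z::
:::::::
::::ZZ:
k=10  :::::::
:::::::
:::::::
:::::::
:::::::
:::ZZZ:
:::::::
k=11  :::::::
:::::::
:::::::
:::::::
::::Z::
::::Z::
::::Z::
k=12  :::::::
:::::::
:::::::
:::::::
:::::::
:::ZZZ:
:::::::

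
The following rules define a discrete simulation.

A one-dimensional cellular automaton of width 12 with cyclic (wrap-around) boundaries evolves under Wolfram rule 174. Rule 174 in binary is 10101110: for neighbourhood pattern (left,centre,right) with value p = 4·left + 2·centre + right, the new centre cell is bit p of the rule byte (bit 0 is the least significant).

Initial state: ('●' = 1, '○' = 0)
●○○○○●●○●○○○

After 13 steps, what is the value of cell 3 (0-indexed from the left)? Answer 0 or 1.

0

t=0: ●○○○○●●○●○○○
t=1: ●○○○●●○●●○○●
t=2: ○○○●●○●●○○●●
t=3: ○○●●○●●○○●●○
t=4: ○●●○●●○○●●○○
t=5: ●●○●●○○●●○○○
t=6: ●○●●○○●●○○○●
t=7: ○●●○○●●○○○●●
t=8: ●●○○●●○○○●●○
t=9: ●○○●●○○○●●○●
t=10: ○○●●○○○●●○●●
t=11: ○●●○○○●●○●●○
t=12: ●●○○○●●○●●○○
t=13: ●○○○●●○●●○○●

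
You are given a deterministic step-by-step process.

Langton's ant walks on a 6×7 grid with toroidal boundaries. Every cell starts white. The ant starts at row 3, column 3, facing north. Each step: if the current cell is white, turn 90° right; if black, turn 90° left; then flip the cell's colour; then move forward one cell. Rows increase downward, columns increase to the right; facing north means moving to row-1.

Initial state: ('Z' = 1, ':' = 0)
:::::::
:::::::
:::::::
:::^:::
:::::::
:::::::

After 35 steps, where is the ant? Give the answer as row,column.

step 0: :::::::
:::::::
:::::::
:::^:::
:::::::
:::::::
step 1: :::::::
:::::::
:::::::
:::Z>::
:::::::
:::::::
step 2: :::::::
:::::::
:::::::
:::ZZ::
::::v::
:::::::
step 3: :::::::
:::::::
:::::::
:::ZZ::
:::<Z::
:::::::
step 4: :::::::
:::::::
:::::::
:::^Z::
:::ZZ::
:::::::
step 5: :::::::
:::::::
:::::::
::<:Z::
:::ZZ::
:::::::
step 6: :::::::
:::::::
::^::::
::Z:Z::
:::ZZ::
:::::::
step 7: :::::::
:::::::
::Z>:::
::Z:Z::
:::ZZ::
:::::::
step 8: :::::::
:::::::
::ZZ:::
::ZvZ::
:::ZZ::
:::::::
step 9: :::::::
:::::::
::ZZ:::
::<ZZ::
:::ZZ::
:::::::
step 10: :::::::
:::::::
::ZZ:::
:::ZZ::
::vZZ::
:::::::
step 11: :::::::
:::::::
::ZZ:::
:::ZZ::
:<ZZZ::
:::::::
step 12: :::::::
:::::::
::ZZ:::
:^:ZZ::
:ZZZZ::
:::::::
step 13: :::::::
:::::::
::ZZ:::
:Z>ZZ::
:ZZZZ::
:::::::
step 14: :::::::
:::::::
::ZZ:::
:ZZZZ::
:ZvZZ::
:::::::
step 15: :::::::
:::::::
::ZZ:::
:ZZZZ::
:Z:>Z::
:::::::
step 16: :::::::
:::::::
::ZZ:::
:ZZ^Z::
:Z::Z::
:::::::
step 17: :::::::
:::::::
::ZZ:::
:Z<:Z::
:Z::Z::
:::::::
step 18: :::::::
:::::::
::ZZ:::
:Z::Z::
:Zv:Z::
:::::::
step 19: :::::::
:::::::
::ZZ:::
:Z::Z::
:<Z:Z::
:::::::
step 20: :::::::
:::::::
::ZZ:::
:Z::Z::
::Z:Z::
:v:::::
step 21: :::::::
:::::::
::ZZ:::
:Z::Z::
::Z:Z::
<Z:::::
step 22: :::::::
:::::::
::ZZ:::
:Z::Z::
^:Z:Z::
ZZ:::::
step 23: :::::::
:::::::
::ZZ:::
:Z::Z::
Z>Z:Z::
ZZ:::::
step 24: :::::::
:::::::
::ZZ:::
:Z::Z::
ZZZ:Z::
Zv:::::
step 25: :::::::
:::::::
::ZZ:::
:Z::Z::
ZZZ:Z::
Z:>::::
step 26: ::v::::
:::::::
::ZZ:::
:Z::Z::
ZZZ:Z::
Z:Z::::
step 27: :<Z::::
:::::::
::ZZ:::
:Z::Z::
ZZZ:Z::
Z:Z::::
step 28: :ZZ::::
:::::::
::ZZ:::
:Z::Z::
ZZZ:Z::
Z^Z::::
step 29: :ZZ::::
:::::::
::ZZ:::
:Z::Z::
ZZZ:Z::
ZZ>::::
step 30: :ZZ::::
:::::::
::ZZ:::
:Z::Z::
ZZ^:Z::
ZZ:::::
step 31: :ZZ::::
:::::::
::ZZ:::
:Z::Z::
Z<::Z::
ZZ:::::
step 32: :ZZ::::
:::::::
::ZZ:::
:Z::Z::
Z:::Z::
Zv:::::
step 33: :ZZ::::
:::::::
::ZZ:::
:Z::Z::
Z:::Z::
Z:>::::
step 34: :Zv::::
:::::::
::ZZ:::
:Z::Z::
Z:::Z::
Z:Z::::
step 35: :Z:>:::
:::::::
::ZZ:::
:Z::Z::
Z:::Z::
Z:Z::::

0,3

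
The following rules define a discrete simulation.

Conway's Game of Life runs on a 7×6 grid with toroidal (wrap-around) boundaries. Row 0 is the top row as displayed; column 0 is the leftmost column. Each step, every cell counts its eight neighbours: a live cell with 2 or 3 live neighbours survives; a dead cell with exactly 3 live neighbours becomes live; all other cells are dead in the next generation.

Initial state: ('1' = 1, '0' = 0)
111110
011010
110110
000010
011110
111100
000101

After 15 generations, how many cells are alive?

3

step 0: 111110
011010
110110
000010
011110
111100
000101
step 1: 100000
000000
110010
100000
100011
100001
000001
step 2: 000000
110001
110001
000010
010010
000000
000001
step 3: 000001
010001
010010
010010
000000
000000
000000
step 4: 100000
000011
011011
000000
000000
000000
000000
step 5: 000001
010110
100111
000000
000000
000000
000000
step 6: 000010
001100
101101
000011
000000
000000
000000
step 7: 000100
011001
111001
100111
000000
000000
000000
step 8: 001000
000111
000000
001110
000011
000000
000000
step 9: 000110
000110
001001
000111
000011
000000
000000
step 10: 000110
001001
001001
100100
000101
000000
000000
step 11: 000110
001001
111111
101101
000010
000000
000000
step 12: 000110
000000
000000
000000
000111
000000
000000
step 13: 000000
000000
000000
000010
000010
000010
000000
step 14: 000000
000000
000000
000000
000111
000000
000000
step 15: 000000
000000
000000
000010
000010
000010
000000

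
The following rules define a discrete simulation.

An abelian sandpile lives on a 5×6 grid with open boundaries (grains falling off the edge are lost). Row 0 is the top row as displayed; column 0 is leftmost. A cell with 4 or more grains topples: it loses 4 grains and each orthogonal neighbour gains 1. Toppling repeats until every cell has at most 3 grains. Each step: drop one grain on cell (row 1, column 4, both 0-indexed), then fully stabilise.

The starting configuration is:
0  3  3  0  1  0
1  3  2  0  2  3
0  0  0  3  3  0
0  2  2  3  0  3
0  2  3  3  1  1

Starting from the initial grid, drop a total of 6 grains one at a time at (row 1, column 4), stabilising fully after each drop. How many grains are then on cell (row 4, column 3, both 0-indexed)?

step 0: 0  3  3  0  1  0
1  3  2  0  2  3
0  0  0  3  3  0
0  2  2  3  0  3
0  2  3  3  1  1
step 1: 0  3  3  0  1  0
1  3  2  0  3  3
0  0  0  3  3  0
0  2  2  3  0  3
0  2  3  3  1  1
step 2: 0  3  3  0  2  1
1  3  2  2  2  0
0  0  2  1  1  2
0  3  0  2  2  3
0  3  1  1  2  1
step 3: 0  3  3  0  2  1
1  3  2  2  3  0
0  0  2  1  1  2
0  3  0  2  2  3
0  3  1  1  2  1
step 4: 0  3  3  0  3  1
1  3  2  3  0  1
0  0  2  1  2  2
0  3  0  2  2  3
0  3  1  1  2  1
step 5: 0  3  3  0  3  1
1  3  2  3  1  1
0  0  2  1  2  2
0  3  0  2  2  3
0  3  1  1  2  1
step 6: 0  3  3  0  3  1
1  3  2  3  2  1
0  0  2  1  2  2
0  3  0  2  2  3
0  3  1  1  2  1

1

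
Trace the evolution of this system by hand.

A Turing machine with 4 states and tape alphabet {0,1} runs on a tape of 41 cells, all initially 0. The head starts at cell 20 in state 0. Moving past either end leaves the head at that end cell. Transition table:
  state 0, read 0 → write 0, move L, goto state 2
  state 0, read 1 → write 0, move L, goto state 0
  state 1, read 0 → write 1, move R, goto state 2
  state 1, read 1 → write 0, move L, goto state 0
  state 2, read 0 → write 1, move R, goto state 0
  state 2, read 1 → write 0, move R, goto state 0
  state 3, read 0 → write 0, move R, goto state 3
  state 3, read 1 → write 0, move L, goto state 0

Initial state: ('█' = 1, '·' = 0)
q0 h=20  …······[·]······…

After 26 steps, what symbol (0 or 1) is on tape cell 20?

t=0: q0 h=20  …······[·]······…
t=1: q2 h=19  …······[·]······…
t=2: q0 h=20  …·····█[·]······…
t=3: q2 h=19  …······[█]······…
t=4: q0 h=20  …······[·]······…
t=5: q2 h=19  …······[·]······…
t=6: q0 h=20  …·····█[·]······…
t=7: q2 h=19  …······[█]······…
t=8: q0 h=20  …······[·]······…
t=9: q2 h=19  …······[·]······…
t=10: q0 h=20  …·····█[·]······…
t=11: q2 h=19  …······[█]······…
t=12: q0 h=20  …······[·]······…
t=13: q2 h=19  …······[·]······…
t=14: q0 h=20  …·····█[·]······…
t=15: q2 h=19  …······[█]······…
t=16: q0 h=20  …······[·]······…
t=17: q2 h=19  …······[·]······…
t=18: q0 h=20  …·····█[·]······…
t=19: q2 h=19  …······[█]······…
t=20: q0 h=20  …······[·]······…
t=21: q2 h=19  …······[·]······…
t=22: q0 h=20  …·····█[·]······…
t=23: q2 h=19  …······[█]······…
t=24: q0 h=20  …······[·]······…
t=25: q2 h=19  …······[·]······…
t=26: q0 h=20  …·····█[·]······…

0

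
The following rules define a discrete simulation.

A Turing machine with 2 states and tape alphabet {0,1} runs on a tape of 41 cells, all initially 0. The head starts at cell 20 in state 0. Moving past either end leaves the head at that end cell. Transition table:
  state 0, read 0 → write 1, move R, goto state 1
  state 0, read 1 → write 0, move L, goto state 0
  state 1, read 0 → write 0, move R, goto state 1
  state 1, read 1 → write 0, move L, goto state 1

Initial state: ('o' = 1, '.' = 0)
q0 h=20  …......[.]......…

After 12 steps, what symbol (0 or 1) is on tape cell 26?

k=0  q0 h=20  …......[.]......…
k=1  q1 h=21  ….....o[.]......…
k=2  q1 h=22  …....o.[.]......…
k=3  q1 h=23  …...o..[.]......…
k=4  q1 h=24  …..o...[.]......…
k=5  q1 h=25  ….o....[.]......…
k=6  q1 h=26  …o.....[.]......…
k=7  q1 h=27  …......[.]......…
k=8  q1 h=28  …......[.]......…
k=9  q1 h=29  …......[.]......…
k=10  q1 h=30  …......[.]......…
k=11  q1 h=31  …......[.]......…
k=12  q1 h=32  …......[.]......…

0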